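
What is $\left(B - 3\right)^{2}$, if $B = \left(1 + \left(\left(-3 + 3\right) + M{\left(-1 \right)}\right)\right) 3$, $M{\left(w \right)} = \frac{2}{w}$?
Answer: $36$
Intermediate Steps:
$B = -3$ ($B = \left(1 + \left(\left(-3 + 3\right) + \frac{2}{-1}\right)\right) 3 = \left(1 + \left(0 + 2 \left(-1\right)\right)\right) 3 = \left(1 + \left(0 - 2\right)\right) 3 = \left(1 - 2\right) 3 = \left(-1\right) 3 = -3$)
$\left(B - 3\right)^{2} = \left(-3 - 3\right)^{2} = \left(-6\right)^{2} = 36$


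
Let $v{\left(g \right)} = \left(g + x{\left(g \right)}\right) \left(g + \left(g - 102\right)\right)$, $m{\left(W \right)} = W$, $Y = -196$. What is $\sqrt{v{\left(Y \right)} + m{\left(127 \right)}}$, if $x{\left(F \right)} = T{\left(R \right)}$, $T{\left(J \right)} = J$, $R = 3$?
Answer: $11 \sqrt{789} \approx 308.98$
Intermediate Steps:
$x{\left(F \right)} = 3$
$v{\left(g \right)} = \left(-102 + 2 g\right) \left(3 + g\right)$ ($v{\left(g \right)} = \left(g + 3\right) \left(g + \left(g - 102\right)\right) = \left(3 + g\right) \left(g + \left(g - 102\right)\right) = \left(3 + g\right) \left(g + \left(-102 + g\right)\right) = \left(3 + g\right) \left(-102 + 2 g\right) = \left(-102 + 2 g\right) \left(3 + g\right)$)
$\sqrt{v{\left(Y \right)} + m{\left(127 \right)}} = \sqrt{\left(-306 - -18816 + 2 \left(-196\right)^{2}\right) + 127} = \sqrt{\left(-306 + 18816 + 2 \cdot 38416\right) + 127} = \sqrt{\left(-306 + 18816 + 76832\right) + 127} = \sqrt{95342 + 127} = \sqrt{95469} = 11 \sqrt{789}$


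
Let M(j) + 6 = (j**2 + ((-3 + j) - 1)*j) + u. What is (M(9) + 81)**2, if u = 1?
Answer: 40804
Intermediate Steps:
M(j) = -5 + j**2 + j*(-4 + j) (M(j) = -6 + ((j**2 + ((-3 + j) - 1)*j) + 1) = -6 + ((j**2 + (-4 + j)*j) + 1) = -6 + ((j**2 + j*(-4 + j)) + 1) = -6 + (1 + j**2 + j*(-4 + j)) = -5 + j**2 + j*(-4 + j))
(M(9) + 81)**2 = ((-5 - 4*9 + 2*9**2) + 81)**2 = ((-5 - 36 + 2*81) + 81)**2 = ((-5 - 36 + 162) + 81)**2 = (121 + 81)**2 = 202**2 = 40804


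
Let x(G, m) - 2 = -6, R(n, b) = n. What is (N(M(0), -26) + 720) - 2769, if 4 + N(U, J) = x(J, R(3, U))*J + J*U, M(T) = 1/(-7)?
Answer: -13617/7 ≈ -1945.3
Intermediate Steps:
M(T) = -⅐
x(G, m) = -4 (x(G, m) = 2 - 6 = -4)
N(U, J) = -4 - 4*J + J*U (N(U, J) = -4 + (-4*J + J*U) = -4 - 4*J + J*U)
(N(M(0), -26) + 720) - 2769 = ((-4 - 4*(-26) - 26*(-⅐)) + 720) - 2769 = ((-4 + 104 + 26/7) + 720) - 2769 = (726/7 + 720) - 2769 = 5766/7 - 2769 = -13617/7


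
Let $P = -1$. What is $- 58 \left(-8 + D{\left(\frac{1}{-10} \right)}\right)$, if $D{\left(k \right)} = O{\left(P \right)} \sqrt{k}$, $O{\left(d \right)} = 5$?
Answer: $464 - 29 i \sqrt{10} \approx 464.0 - 91.706 i$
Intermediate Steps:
$D{\left(k \right)} = 5 \sqrt{k}$
$- 58 \left(-8 + D{\left(\frac{1}{-10} \right)}\right) = - 58 \left(-8 + 5 \sqrt{\frac{1}{-10}}\right) = - 58 \left(-8 + 5 \sqrt{- \frac{1}{10}}\right) = - 58 \left(-8 + 5 \frac{i \sqrt{10}}{10}\right) = - 58 \left(-8 + \frac{i \sqrt{10}}{2}\right) = 464 - 29 i \sqrt{10}$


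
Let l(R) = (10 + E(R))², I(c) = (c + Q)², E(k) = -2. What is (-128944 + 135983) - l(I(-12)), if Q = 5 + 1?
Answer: 6975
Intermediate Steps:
Q = 6
I(c) = (6 + c)² (I(c) = (c + 6)² = (6 + c)²)
l(R) = 64 (l(R) = (10 - 2)² = 8² = 64)
(-128944 + 135983) - l(I(-12)) = (-128944 + 135983) - 1*64 = 7039 - 64 = 6975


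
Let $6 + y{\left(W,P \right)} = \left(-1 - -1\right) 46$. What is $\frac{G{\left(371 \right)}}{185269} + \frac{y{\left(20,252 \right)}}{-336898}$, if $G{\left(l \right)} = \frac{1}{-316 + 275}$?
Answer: $\frac{22619638}{1279543489021} \approx 1.7678 \cdot 10^{-5}$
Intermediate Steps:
$y{\left(W,P \right)} = -6$ ($y{\left(W,P \right)} = -6 + \left(-1 - -1\right) 46 = -6 + \left(-1 + 1\right) 46 = -6 + 0 \cdot 46 = -6 + 0 = -6$)
$G{\left(l \right)} = - \frac{1}{41}$ ($G{\left(l \right)} = \frac{1}{-41} = - \frac{1}{41}$)
$\frac{G{\left(371 \right)}}{185269} + \frac{y{\left(20,252 \right)}}{-336898} = - \frac{1}{41 \cdot 185269} - \frac{6}{-336898} = \left(- \frac{1}{41}\right) \frac{1}{185269} - - \frac{3}{168449} = - \frac{1}{7596029} + \frac{3}{168449} = \frac{22619638}{1279543489021}$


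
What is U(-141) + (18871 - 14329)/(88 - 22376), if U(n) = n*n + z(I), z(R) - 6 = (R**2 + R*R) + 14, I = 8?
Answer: 223200905/11144 ≈ 20029.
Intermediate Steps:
z(R) = 20 + 2*R**2 (z(R) = 6 + ((R**2 + R*R) + 14) = 6 + ((R**2 + R**2) + 14) = 6 + (2*R**2 + 14) = 6 + (14 + 2*R**2) = 20 + 2*R**2)
U(n) = 148 + n**2 (U(n) = n*n + (20 + 2*8**2) = n**2 + (20 + 2*64) = n**2 + (20 + 128) = n**2 + 148 = 148 + n**2)
U(-141) + (18871 - 14329)/(88 - 22376) = (148 + (-141)**2) + (18871 - 14329)/(88 - 22376) = (148 + 19881) + 4542/(-22288) = 20029 + 4542*(-1/22288) = 20029 - 2271/11144 = 223200905/11144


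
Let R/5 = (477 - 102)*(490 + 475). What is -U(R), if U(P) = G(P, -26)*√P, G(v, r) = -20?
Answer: 500*√2895 ≈ 26903.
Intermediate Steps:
R = 1809375 (R = 5*((477 - 102)*(490 + 475)) = 5*(375*965) = 5*361875 = 1809375)
U(P) = -20*√P
-U(R) = -(-20)*√1809375 = -(-20)*25*√2895 = -(-500)*√2895 = 500*√2895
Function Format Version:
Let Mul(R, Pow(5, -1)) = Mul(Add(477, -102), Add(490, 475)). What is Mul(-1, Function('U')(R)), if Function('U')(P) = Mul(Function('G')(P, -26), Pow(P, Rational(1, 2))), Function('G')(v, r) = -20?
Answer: Mul(500, Pow(2895, Rational(1, 2))) ≈ 26903.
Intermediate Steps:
R = 1809375 (R = Mul(5, Mul(Add(477, -102), Add(490, 475))) = Mul(5, Mul(375, 965)) = Mul(5, 361875) = 1809375)
Function('U')(P) = Mul(-20, Pow(P, Rational(1, 2)))
Mul(-1, Function('U')(R)) = Mul(-1, Mul(-20, Pow(1809375, Rational(1, 2)))) = Mul(-1, Mul(-20, Mul(25, Pow(2895, Rational(1, 2))))) = Mul(-1, Mul(-500, Pow(2895, Rational(1, 2)))) = Mul(500, Pow(2895, Rational(1, 2)))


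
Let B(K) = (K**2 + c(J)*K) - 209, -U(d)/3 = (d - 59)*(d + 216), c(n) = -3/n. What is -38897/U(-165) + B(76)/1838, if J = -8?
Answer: 60138145/31495968 ≈ 1.9094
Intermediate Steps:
U(d) = -3*(-59 + d)*(216 + d) (U(d) = -3*(d - 59)*(d + 216) = -3*(-59 + d)*(216 + d))
B(K) = -209 + K**2 + 3*K/8 (B(K) = (K**2 + (-3/(-8))*K) - 209 = (K**2 + (-3*(-1/8))*K) - 209 = (K**2 + 3*K/8) - 209 = -209 + K**2 + 3*K/8)
-38897/U(-165) + B(76)/1838 = -38897/(38232 - 471*(-165) - 3*(-165)**2) + (-209 + 76**2 + (3/8)*76)/1838 = -38897/(38232 + 77715 - 3*27225) + (-209 + 5776 + 57/2)*(1/1838) = -38897/(38232 + 77715 - 81675) + (11191/2)*(1/1838) = -38897/34272 + 11191/3676 = 60138145/31495968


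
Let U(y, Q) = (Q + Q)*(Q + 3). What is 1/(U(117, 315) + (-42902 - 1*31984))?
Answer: 1/125454 ≈ 7.9710e-6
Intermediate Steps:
U(y, Q) = 2*Q*(3 + Q) (U(y, Q) = (2*Q)*(3 + Q) = 2*Q*(3 + Q))
1/(U(117, 315) + (-42902 - 1*31984)) = 1/(2*315*(3 + 315) + (-42902 - 1*31984)) = 1/(2*315*318 + (-42902 - 31984)) = 1/(200340 - 74886) = 1/125454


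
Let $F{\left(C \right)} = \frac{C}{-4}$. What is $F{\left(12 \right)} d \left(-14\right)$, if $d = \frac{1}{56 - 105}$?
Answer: $- \frac{6}{7} \approx -0.85714$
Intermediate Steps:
$F{\left(C \right)} = - \frac{C}{4}$ ($F{\left(C \right)} = C \left(- \frac{1}{4}\right) = - \frac{C}{4}$)
$d = - \frac{1}{49}$ ($d = \frac{1}{-49} = - \frac{1}{49} \approx -0.020408$)
$F{\left(12 \right)} d \left(-14\right) = \left(- \frac{1}{4}\right) 12 \left(- \frac{1}{49}\right) \left(-14\right) = \left(-3\right) \left(- \frac{1}{49}\right) \left(-14\right) = \frac{3}{49} \left(-14\right) = - \frac{6}{7}$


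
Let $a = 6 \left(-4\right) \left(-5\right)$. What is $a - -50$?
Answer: $170$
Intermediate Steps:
$a = 120$ ($a = \left(-24\right) \left(-5\right) = 120$)
$a - -50 = 120 - -50 = 120 + 50 = 170$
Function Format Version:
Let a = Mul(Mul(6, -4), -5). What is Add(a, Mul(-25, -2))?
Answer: 170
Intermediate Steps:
a = 120 (a = Mul(-24, -5) = 120)
Add(a, Mul(-25, -2)) = Add(120, Mul(-25, -2)) = Add(120, 50) = 170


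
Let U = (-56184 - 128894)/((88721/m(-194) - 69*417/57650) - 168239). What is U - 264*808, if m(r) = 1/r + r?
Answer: -78078999434986343812/366033795624451 ≈ -2.1331e+5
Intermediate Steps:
m(r) = r + 1/r
U = 401577256547900/366033795624451 (U = (-56184 - 128894)/((88721/(-194 + 1/(-194)) - 69*417/57650) - 168239) = -185078/((88721/(-194 - 1/194) - 28773*1/57650) - 168239) = -185078/((88721/(-37637/194) - 28773/57650) - 168239) = -185078/((88721*(-194/37637) - 28773/57650) - 168239) = -185078/((-17211874/37637 - 28773/57650) - 168239) = -185078/(-993347465501/2169773050 - 168239) = -185078/(-366033795624451/2169773050) = -185078*(-2169773050/366033795624451) = 401577256547900/366033795624451 ≈ 1.0971)
U - 264*808 = 401577256547900/366033795624451 - 264*808 = 401577256547900/366033795624451 - 213312 = -78078999434986343812/366033795624451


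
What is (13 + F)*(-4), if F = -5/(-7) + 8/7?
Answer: -416/7 ≈ -59.429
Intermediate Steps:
F = 13/7 (F = -5*(-1/7) + 8*(1/7) = 5/7 + 8/7 = 13/7 ≈ 1.8571)
(13 + F)*(-4) = (13 + 13/7)*(-4) = (104/7)*(-4) = -416/7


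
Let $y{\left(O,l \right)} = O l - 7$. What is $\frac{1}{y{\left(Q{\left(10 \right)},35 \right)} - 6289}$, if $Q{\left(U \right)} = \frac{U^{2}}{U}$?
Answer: $- \frac{1}{5946} \approx -0.00016818$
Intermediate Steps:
$Q{\left(U \right)} = U$
$y{\left(O,l \right)} = -7 + O l$
$\frac{1}{y{\left(Q{\left(10 \right)},35 \right)} - 6289} = \frac{1}{\left(-7 + 10 \cdot 35\right) - 6289} = \frac{1}{\left(-7 + 350\right) - 6289} = \frac{1}{343 - 6289} = \frac{1}{-5946} = - \frac{1}{5946}$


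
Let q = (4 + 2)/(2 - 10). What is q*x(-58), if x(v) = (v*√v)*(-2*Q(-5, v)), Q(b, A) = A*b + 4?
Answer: -25578*I*√58 ≈ -1.948e+5*I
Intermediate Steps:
Q(b, A) = 4 + A*b
x(v) = v^(3/2)*(-8 + 10*v) (x(v) = (v*√v)*(-2*(4 + v*(-5))) = v^(3/2)*(-2*(4 - 5*v)) = v^(3/2)*(-8 + 10*v))
q = -¾ (q = 6/(-8) = 6*(-⅛) = -¾ ≈ -0.75000)
q*x(-58) = -3*(-58)^(3/2)*(-8 + 10*(-58))/4 = -3*(-58*I*√58)*(-8 - 580)/4 = -3*(-58*I*√58)*(-588)/4 = -25578*I*√58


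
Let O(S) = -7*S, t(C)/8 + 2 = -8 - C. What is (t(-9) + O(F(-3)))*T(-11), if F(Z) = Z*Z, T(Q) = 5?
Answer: -355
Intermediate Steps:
t(C) = -80 - 8*C (t(C) = -16 + 8*(-8 - C) = -16 + (-64 - 8*C) = -80 - 8*C)
F(Z) = Z²
(t(-9) + O(F(-3)))*T(-11) = ((-80 - 8*(-9)) - 7*(-3)²)*5 = ((-80 + 72) - 7*9)*5 = (-8 - 63)*5 = -71*5 = -355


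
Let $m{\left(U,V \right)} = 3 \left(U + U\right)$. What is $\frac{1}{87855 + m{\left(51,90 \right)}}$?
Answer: $\frac{1}{88161} \approx 1.1343 \cdot 10^{-5}$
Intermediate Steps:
$m{\left(U,V \right)} = 6 U$ ($m{\left(U,V \right)} = 3 \cdot 2 U = 6 U$)
$\frac{1}{87855 + m{\left(51,90 \right)}} = \frac{1}{87855 + 6 \cdot 51} = \frac{1}{87855 + 306} = \frac{1}{88161}$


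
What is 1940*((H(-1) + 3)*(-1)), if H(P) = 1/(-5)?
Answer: -5432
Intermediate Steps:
H(P) = -⅕
1940*((H(-1) + 3)*(-1)) = 1940*((-⅕ + 3)*(-1)) = 1940*((14/5)*(-1)) = 1940*(-14/5) = -5432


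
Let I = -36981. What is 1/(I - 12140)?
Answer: -1/49121 ≈ -2.0358e-5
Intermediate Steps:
1/(I - 12140) = 1/(-36981 - 12140) = 1/(-49121) = -1/49121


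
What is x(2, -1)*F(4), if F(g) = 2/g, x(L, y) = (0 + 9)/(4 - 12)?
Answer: -9/16 ≈ -0.56250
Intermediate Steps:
x(L, y) = -9/8 (x(L, y) = 9/(-8) = 9*(-⅛) = -9/8)
x(2, -1)*F(4) = -9/(4*4) = -9/8*½ = -9/16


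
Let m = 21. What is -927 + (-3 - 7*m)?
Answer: -1077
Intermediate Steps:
-927 + (-3 - 7*m) = -927 + (-3 - 7*21) = -927 + (-3 - 147) = -927 - 150 = -1077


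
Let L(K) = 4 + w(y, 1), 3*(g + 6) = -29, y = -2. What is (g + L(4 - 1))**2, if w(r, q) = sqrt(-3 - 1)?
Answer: 1189/9 - 140*I/3 ≈ 132.11 - 46.667*I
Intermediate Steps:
w(r, q) = 2*I (w(r, q) = sqrt(-4) = 2*I)
g = -47/3 (g = -6 + (1/3)*(-29) = -6 - 29/3 = -47/3 ≈ -15.667)
L(K) = 4 + 2*I
(g + L(4 - 1))**2 = (-47/3 + (4 + 2*I))**2 = (-35/3 + 2*I)**2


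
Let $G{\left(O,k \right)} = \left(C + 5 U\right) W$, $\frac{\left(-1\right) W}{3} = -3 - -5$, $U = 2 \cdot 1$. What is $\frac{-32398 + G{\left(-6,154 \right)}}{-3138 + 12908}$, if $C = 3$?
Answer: $- \frac{16238}{4885} \approx -3.3241$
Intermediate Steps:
$U = 2$
$W = -6$ ($W = - 3 \left(-3 - -5\right) = - 3 \left(-3 + 5\right) = \left(-3\right) 2 = -6$)
$G{\left(O,k \right)} = -78$ ($G{\left(O,k \right)} = \left(3 + 5 \cdot 2\right) \left(-6\right) = \left(3 + 10\right) \left(-6\right) = 13 \left(-6\right) = -78$)
$\frac{-32398 + G{\left(-6,154 \right)}}{-3138 + 12908} = \frac{-32398 - 78}{-3138 + 12908} = - \frac{32476}{9770} = \left(-32476\right) \frac{1}{9770} = - \frac{16238}{4885}$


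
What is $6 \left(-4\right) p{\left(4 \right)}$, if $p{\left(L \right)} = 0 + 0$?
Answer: $0$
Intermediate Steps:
$p{\left(L \right)} = 0$
$6 \left(-4\right) p{\left(4 \right)} = 6 \left(-4\right) 0 = \left(-24\right) 0 = 0$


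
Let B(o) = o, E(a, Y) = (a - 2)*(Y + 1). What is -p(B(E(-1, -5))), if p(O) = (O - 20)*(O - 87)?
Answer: -600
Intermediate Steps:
E(a, Y) = (1 + Y)*(-2 + a) (E(a, Y) = (-2 + a)*(1 + Y) = (1 + Y)*(-2 + a))
p(O) = (-87 + O)*(-20 + O) (p(O) = (-20 + O)*(-87 + O) = (-87 + O)*(-20 + O))
-p(B(E(-1, -5))) = -(1740 + (-2 - 1 - 2*(-5) - 5*(-1))² - 107*(-2 - 1 - 2*(-5) - 5*(-1))) = -(1740 + (-2 - 1 + 10 + 5)² - 107*(-2 - 1 + 10 + 5)) = -(1740 + 12² - 107*12) = -(1740 + 144 - 1284) = -1*600 = -600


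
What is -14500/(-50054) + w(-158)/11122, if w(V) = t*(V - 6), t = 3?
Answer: 1177952/4799143 ≈ 0.24545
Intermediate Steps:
w(V) = -18 + 3*V (w(V) = 3*(V - 6) = 3*(-6 + V) = -18 + 3*V)
-14500/(-50054) + w(-158)/11122 = -14500/(-50054) + (-18 + 3*(-158))/11122 = -14500*(-1/50054) + (-18 - 474)*(1/11122) = 250/863 - 492*1/11122 = 250/863 - 246/5561 = 1177952/4799143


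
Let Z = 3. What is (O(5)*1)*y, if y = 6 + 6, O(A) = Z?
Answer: 36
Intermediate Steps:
O(A) = 3
y = 12
(O(5)*1)*y = (3*1)*12 = 3*12 = 36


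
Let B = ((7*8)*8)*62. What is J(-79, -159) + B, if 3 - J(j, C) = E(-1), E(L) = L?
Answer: 27780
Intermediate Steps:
J(j, C) = 4 (J(j, C) = 3 - 1*(-1) = 3 + 1 = 4)
B = 27776 (B = (56*8)*62 = 448*62 = 27776)
J(-79, -159) + B = 4 + 27776 = 27780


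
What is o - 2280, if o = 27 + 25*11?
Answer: -1978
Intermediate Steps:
o = 302 (o = 27 + 275 = 302)
o - 2280 = 302 - 2280 = -1978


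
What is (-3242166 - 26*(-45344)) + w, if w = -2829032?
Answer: -4892254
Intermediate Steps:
(-3242166 - 26*(-45344)) + w = (-3242166 - 26*(-45344)) - 2829032 = (-3242166 + 1178944) - 2829032 = -2063222 - 2829032 = -4892254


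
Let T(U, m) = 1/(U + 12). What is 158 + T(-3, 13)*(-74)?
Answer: 1348/9 ≈ 149.78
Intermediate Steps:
T(U, m) = 1/(12 + U)
158 + T(-3, 13)*(-74) = 158 - 74/(12 - 3) = 158 - 74/9 = 1348/9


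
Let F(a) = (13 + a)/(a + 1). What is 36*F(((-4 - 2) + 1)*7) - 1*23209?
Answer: -394157/17 ≈ -23186.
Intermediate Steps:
F(a) = (13 + a)/(1 + a)
36*F(((-4 - 2) + 1)*7) - 1*23209 = 36*((13 + ((-4 - 2) + 1)*7)/(1 + ((-4 - 2) + 1)*7)) - 1*23209 = 36*((13 + (-6 + 1)*7)/(1 + (-6 + 1)*7)) - 23209 = 36*((13 - 5*7)/(1 - 5*7)) - 23209 = 36*((13 - 35)/(1 - 35)) - 23209 = 36*(-22/(-34)) - 23209 = 36*(-1/34*(-22)) - 23209 = 36*(11/17) - 23209 = 396/17 - 23209 = -394157/17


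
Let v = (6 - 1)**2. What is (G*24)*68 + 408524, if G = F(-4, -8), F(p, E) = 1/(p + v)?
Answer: 2860212/7 ≈ 4.0860e+5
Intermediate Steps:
v = 25 (v = 5**2 = 25)
F(p, E) = 1/(25 + p) (F(p, E) = 1/(p + 25) = 1/(25 + p))
G = 1/21 (G = 1/(25 - 4) = 1/21 ≈ 0.047619)
(G*24)*68 + 408524 = ((1/21)*24)*68 + 408524 = (8/7)*68 + 408524 = 544/7 + 408524 = 2860212/7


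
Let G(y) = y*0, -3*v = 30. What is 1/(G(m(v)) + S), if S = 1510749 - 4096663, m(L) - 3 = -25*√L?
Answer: -1/2585914 ≈ -3.8671e-7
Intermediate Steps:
v = -10 (v = -⅓*30 = -10)
m(L) = 3 - 25*√L
G(y) = 0
S = -2585914
1/(G(m(v)) + S) = 1/(0 - 2585914) = 1/(-2585914) = -1/2585914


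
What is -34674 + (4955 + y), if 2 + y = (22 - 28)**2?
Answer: -29685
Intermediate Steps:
y = 34 (y = -2 + (22 - 28)**2 = -2 + (-6)**2 = -2 + 36 = 34)
-34674 + (4955 + y) = -34674 + (4955 + 34) = -34674 + 4989 = -29685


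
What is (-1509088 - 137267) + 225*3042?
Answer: -961905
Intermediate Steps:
(-1509088 - 137267) + 225*3042 = -1646355 + 684450 = -961905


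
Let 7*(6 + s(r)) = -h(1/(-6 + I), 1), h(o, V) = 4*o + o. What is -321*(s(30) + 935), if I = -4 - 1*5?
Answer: -2087570/7 ≈ -2.9822e+5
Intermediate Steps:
I = -9 (I = -4 - 5 = -9)
h(o, V) = 5*o
s(r) = -125/21 (s(r) = -6 + (-5/(-6 - 9))/7 = -6 + (-5/(-15))/7 = -6 + (-5*(-1)/15)/7 = -6 + (-1*(-1/3))/7 = -6 + (1/7)*(1/3) = -6 + 1/21 = -125/21)
-321*(s(30) + 935) = -321*(-125/21 + 935) = -321*19510/21 = -2087570/7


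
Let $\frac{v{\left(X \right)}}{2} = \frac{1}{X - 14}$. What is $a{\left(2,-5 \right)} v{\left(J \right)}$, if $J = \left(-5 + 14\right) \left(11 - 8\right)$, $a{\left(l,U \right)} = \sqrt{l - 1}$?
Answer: $\frac{2}{13} \approx 0.15385$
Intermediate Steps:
$a{\left(l,U \right)} = \sqrt{-1 + l}$
$J = 27$ ($J = 9 \cdot 3 = 27$)
$v{\left(X \right)} = \frac{2}{-14 + X}$ ($v{\left(X \right)} = \frac{2}{X - 14} = \frac{2}{-14 + X}$)
$a{\left(2,-5 \right)} v{\left(J \right)} = \sqrt{-1 + 2} \frac{2}{-14 + 27} = \sqrt{1} \cdot \frac{2}{13} = 1 \cdot 2 \cdot \frac{1}{13} = 1 \cdot \frac{2}{13} = \frac{2}{13}$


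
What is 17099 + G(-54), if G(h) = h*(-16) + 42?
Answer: 18005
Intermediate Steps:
G(h) = 42 - 16*h (G(h) = -16*h + 42 = 42 - 16*h)
17099 + G(-54) = 17099 + (42 - 16*(-54)) = 17099 + (42 + 864) = 17099 + 906 = 18005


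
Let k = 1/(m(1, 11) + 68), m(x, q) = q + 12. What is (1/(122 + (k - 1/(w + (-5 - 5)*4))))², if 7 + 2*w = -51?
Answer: 39425841/587059375204 ≈ 6.7158e-5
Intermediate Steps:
w = -29 (w = -7/2 + (½)*(-51) = -7/2 - 51/2 = -29)
m(x, q) = 12 + q
k = 1/91 (k = 1/((12 + 11) + 68) = 1/(23 + 68) = 1/91 ≈ 0.010989)
(1/(122 + (k - 1/(w + (-5 - 5)*4))))² = (1/(122 + (1/91 - 1/(-29 + (-5 - 5)*4))))² = (1/(122 + (1/91 - 1/(-29 - 10*4))))² = (1/(122 + (1/91 - 1/(-29 - 40))))² = (1/(122 + (1/91 - 1/(-69))))² = (1/(122 + (1/91 - 1*(-1/69))))² = (1/(122 + (1/91 + 1/69)))² = (1/(122 + 160/6279))² = (1/(766198/6279))² = (6279/766198)² = 39425841/587059375204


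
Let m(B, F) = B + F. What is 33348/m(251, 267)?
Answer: 2382/37 ≈ 64.378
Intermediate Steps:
33348/m(251, 267) = 33348/(251 + 267) = 33348/518 = 33348*(1/518) = 2382/37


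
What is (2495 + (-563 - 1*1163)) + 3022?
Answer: 3791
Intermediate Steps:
(2495 + (-563 - 1*1163)) + 3022 = (2495 + (-563 - 1163)) + 3022 = (2495 - 1726) + 3022 = 769 + 3022 = 3791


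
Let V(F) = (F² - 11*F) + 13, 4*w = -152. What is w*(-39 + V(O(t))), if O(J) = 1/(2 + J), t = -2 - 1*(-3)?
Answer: 10108/9 ≈ 1123.1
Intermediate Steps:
w = -38 (w = (¼)*(-152) = -38)
t = 1 (t = -2 + 3 = 1)
V(F) = 13 + F² - 11*F
w*(-39 + V(O(t))) = -38*(-39 + (13 + (1/(2 + 1))² - 11/(2 + 1))) = -38*(-39 + (13 + (1/3)² - 11/3)) = -38*(-39 + (13 + (⅓)² - 11*⅓)) = -38*(-39 + (13 + ⅑ - 11/3)) = -38*(-39 + 85/9) = -38*(-266/9) = 10108/9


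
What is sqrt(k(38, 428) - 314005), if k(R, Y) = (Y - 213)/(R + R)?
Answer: I*sqrt(453419135)/38 ≈ 560.36*I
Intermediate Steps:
k(R, Y) = (-213 + Y)/(2*R) (k(R, Y) = (-213 + Y)/((2*R)) = (-213 + Y)*(1/(2*R)) = (-213 + Y)/(2*R))
sqrt(k(38, 428) - 314005) = sqrt((1/2)*(-213 + 428)/38 - 314005) = sqrt((1/2)*(1/38)*215 - 314005) = sqrt(215/76 - 314005) = sqrt(-23864165/76) = I*sqrt(453419135)/38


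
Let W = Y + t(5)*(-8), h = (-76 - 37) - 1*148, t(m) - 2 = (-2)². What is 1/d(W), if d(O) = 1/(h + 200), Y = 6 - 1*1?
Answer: -61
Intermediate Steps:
Y = 5 (Y = 6 - 1 = 5)
t(m) = 6 (t(m) = 2 + (-2)² = 2 + 4 = 6)
h = -261 (h = -113 - 148 = -261)
W = -43 (W = 5 + 6*(-8) = 5 - 48 = -43)
d(O) = -1/61 (d(O) = 1/(-261 + 200) = 1/(-61) = -1/61)
1/d(W) = 1/(-1/61) = -61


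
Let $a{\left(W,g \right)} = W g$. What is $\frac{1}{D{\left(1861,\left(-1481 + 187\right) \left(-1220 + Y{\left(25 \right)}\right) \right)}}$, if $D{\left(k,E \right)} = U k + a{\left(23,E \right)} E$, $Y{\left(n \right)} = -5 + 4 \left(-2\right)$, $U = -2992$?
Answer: $\frac{1}{58549406967980} \approx 1.708 \cdot 10^{-14}$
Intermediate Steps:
$Y{\left(n \right)} = -13$ ($Y{\left(n \right)} = -5 - 8 = -13$)
$D{\left(k,E \right)} = - 2992 k + 23 E^{2}$ ($D{\left(k,E \right)} = - 2992 k + 23 E E = - 2992 k + 23 E^{2}$)
$\frac{1}{D{\left(1861,\left(-1481 + 187\right) \left(-1220 + Y{\left(25 \right)}\right) \right)}} = \frac{1}{\left(-2992\right) 1861 + 23 \left(\left(-1481 + 187\right) \left(-1220 - 13\right)\right)^{2}} = \frac{1}{-5568112 + 23 \left(\left(-1294\right) \left(-1233\right)\right)^{2}} = \frac{1}{-5568112 + 23 \cdot 1595502^{2}} = \frac{1}{-5568112 + 23 \cdot 2545626632004} = \frac{1}{-5568112 + 58549412536092} = \frac{1}{58549406967980}$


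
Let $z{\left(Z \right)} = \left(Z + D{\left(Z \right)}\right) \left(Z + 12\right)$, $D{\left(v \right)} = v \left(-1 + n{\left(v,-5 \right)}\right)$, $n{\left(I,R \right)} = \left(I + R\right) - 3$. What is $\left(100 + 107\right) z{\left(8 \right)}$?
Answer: $0$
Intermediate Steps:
$n{\left(I,R \right)} = -3 + I + R$
$D{\left(v \right)} = v \left(-9 + v\right)$ ($D{\left(v \right)} = v \left(-1 - \left(8 - v\right)\right) = v \left(-1 + \left(-8 + v\right)\right) = v \left(-9 + v\right)$)
$z{\left(Z \right)} = \left(12 + Z\right) \left(Z + Z \left(-9 + Z\right)\right)$ ($z{\left(Z \right)} = \left(Z + Z \left(-9 + Z\right)\right) \left(Z + 12\right) = \left(Z + Z \left(-9 + Z\right)\right) \left(12 + Z\right) = \left(12 + Z\right) \left(Z + Z \left(-9 + Z\right)\right)$)
$\left(100 + 107\right) z{\left(8 \right)} = \left(100 + 107\right) 8 \left(-96 + 8^{2} + 4 \cdot 8\right) = 207 \cdot 8 \left(-96 + 64 + 32\right) = 207 \cdot 8 \cdot 0 = 207 \cdot 0 = 0$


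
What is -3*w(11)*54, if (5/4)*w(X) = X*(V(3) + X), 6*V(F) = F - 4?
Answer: -15444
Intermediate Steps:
V(F) = -⅔ + F/6 (V(F) = (F - 4)/6 = (-4 + F)/6 = -⅔ + F/6)
w(X) = 4*X*(-⅙ + X)/5 (w(X) = 4*(X*((-⅔ + (⅙)*3) + X))/5 = 4*(X*((-⅔ + ½) + X))/5 = 4*(X*(-⅙ + X))/5 = 4*X*(-⅙ + X)/5)
-3*w(11)*54 = -2*11*(-1 + 6*11)/5*54 = -2*11*(-1 + 66)/5*54 = -2*11*65/5*54 = -3*286/3*54 = -286*54 = -15444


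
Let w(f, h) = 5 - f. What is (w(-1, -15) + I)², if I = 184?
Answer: 36100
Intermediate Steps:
(w(-1, -15) + I)² = ((5 - 1*(-1)) + 184)² = ((5 + 1) + 184)² = (6 + 184)² = 190² = 36100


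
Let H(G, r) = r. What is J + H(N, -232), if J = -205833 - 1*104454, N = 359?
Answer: -310519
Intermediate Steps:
J = -310287 (J = -205833 - 104454 = -310287)
J + H(N, -232) = -310287 - 232 = -310519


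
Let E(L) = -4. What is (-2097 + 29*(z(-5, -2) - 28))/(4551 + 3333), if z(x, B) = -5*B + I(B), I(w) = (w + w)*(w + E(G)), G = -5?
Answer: -641/2628 ≈ -0.24391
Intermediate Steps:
I(w) = 2*w*(-4 + w) (I(w) = (w + w)*(w - 4) = (2*w)*(-4 + w) = 2*w*(-4 + w))
z(x, B) = -5*B + 2*B*(-4 + B)
(-2097 + 29*(z(-5, -2) - 28))/(4551 + 3333) = (-2097 + 29*(-2*(-13 + 2*(-2)) - 28))/(4551 + 3333) = (-2097 + 29*(-2*(-13 - 4) - 28))/7884 = (-2097 + 29*(-2*(-17) - 28))*(1/7884) = (-2097 + 29*(34 - 28))*(1/7884) = (-2097 + 29*6)*(1/7884) = (-2097 + 174)*(1/7884) = -1923*1/7884 = -641/2628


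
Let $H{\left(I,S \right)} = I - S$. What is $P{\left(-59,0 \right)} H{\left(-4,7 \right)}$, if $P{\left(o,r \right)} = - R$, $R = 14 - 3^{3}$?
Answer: $-143$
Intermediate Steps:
$R = -13$ ($R = 14 - 27 = -13$)
$P{\left(o,r \right)} = 13$ ($P{\left(o,r \right)} = \left(-1\right) \left(-13\right) = 13$)
$P{\left(-59,0 \right)} H{\left(-4,7 \right)} = 13 \left(-4 - 7\right) = 13 \left(-11\right) = -143$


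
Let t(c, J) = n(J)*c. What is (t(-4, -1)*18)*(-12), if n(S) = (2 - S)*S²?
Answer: 2592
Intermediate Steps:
n(S) = S²*(2 - S)
t(c, J) = c*J²*(2 - J) (t(c, J) = (J²*(2 - J))*c = c*J²*(2 - J))
(t(-4, -1)*18)*(-12) = (-4*(-1)²*(2 - 1*(-1))*18)*(-12) = (-4*1*(2 + 1)*18)*(-12) = (-4*1*3*18)*(-12) = -12*18*(-12) = -216*(-12) = 2592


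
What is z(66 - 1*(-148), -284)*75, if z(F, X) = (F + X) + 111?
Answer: 3075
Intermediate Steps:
z(F, X) = 111 + F + X
z(66 - 1*(-148), -284)*75 = (111 + (66 - 1*(-148)) - 284)*75 = (111 + (66 + 148) - 284)*75 = (111 + 214 - 284)*75 = 41*75 = 3075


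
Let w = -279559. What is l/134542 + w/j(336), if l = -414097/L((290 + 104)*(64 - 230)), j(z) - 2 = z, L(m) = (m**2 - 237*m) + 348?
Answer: -80738540719167566961/97616699026162576 ≈ -827.10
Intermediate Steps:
L(m) = 348 + m**2 - 237*m
j(z) = 2 + z
l = -414097/4293184312 (l = -414097/(348 + ((290 + 104)*(64 - 230))**2 - 237*(290 + 104)*(64 - 230)) = -414097/(348 + (394*(-166))**2 - 93378*(-166)) = -414097/(348 + (-65404)**2 - 237*(-65404)) = -414097/(348 + 4277683216 + 15500748) = -414097/4293184312 ≈ -9.6455e-5)
l/134542 + w/j(336) = -414097/4293184312/134542 - 279559/(2 + 336) = -414097/4293184312*1/134542 - 279559/338 = -414097/577613603705104 - 279559*1/338 = -414097/577613603705104 - 279559/338 = -80738540719167566961/97616699026162576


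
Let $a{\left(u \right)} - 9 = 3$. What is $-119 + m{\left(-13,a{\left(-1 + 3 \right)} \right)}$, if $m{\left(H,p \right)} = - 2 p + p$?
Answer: $-131$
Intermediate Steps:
$a{\left(u \right)} = 12$ ($a{\left(u \right)} = 9 + 3 = 12$)
$m{\left(H,p \right)} = - p$
$-119 + m{\left(-13,a{\left(-1 + 3 \right)} \right)} = -119 - 12 = -131$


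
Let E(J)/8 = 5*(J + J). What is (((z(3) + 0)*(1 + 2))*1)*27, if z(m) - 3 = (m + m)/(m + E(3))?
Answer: 245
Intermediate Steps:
E(J) = 80*J (E(J) = 8*(5*(J + J)) = 8*(5*(2*J)) = 8*(10*J) = 80*J)
z(m) = 3 + 2*m/(240 + m) (z(m) = 3 + (m + m)/(m + 80*3) = 3 + (2*m)/(m + 240) = 3 + (2*m)/(240 + m) = 3 + 2*m/(240 + m))
(((z(3) + 0)*(1 + 2))*1)*27 = (((5*(144 + 3)/(240 + 3) + 0)*(1 + 2))*1)*27 = (((5*147/243 + 0)*3)*1)*27 = (((5*(1/243)*147 + 0)*3)*1)*27 = (((245/81 + 0)*3)*1)*27 = (((245/81)*3)*1)*27 = ((245/27)*1)*27 = (245/27)*27 = 245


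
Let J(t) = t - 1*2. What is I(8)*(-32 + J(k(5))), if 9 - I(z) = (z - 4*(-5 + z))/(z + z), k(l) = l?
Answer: -1073/4 ≈ -268.25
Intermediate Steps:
J(t) = -2 + t (J(t) = t - 2 = -2 + t)
I(z) = 9 - (20 - 3*z)/(2*z) (I(z) = 9 - (z - 4*(-5 + z))/(z + z) = 9 - (z + (20 - 4*z))/(2*z) = 9 - (20 - 3*z)*1/(2*z) = 9 - (20 - 3*z)/(2*z))
I(8)*(-32 + J(k(5))) = (21/2 - 10/8)*(-32 + (-2 + 5)) = (21/2 - 10*⅛)*(-32 + 3) = (21/2 - 5/4)*(-29) = (37/4)*(-29) = -1073/4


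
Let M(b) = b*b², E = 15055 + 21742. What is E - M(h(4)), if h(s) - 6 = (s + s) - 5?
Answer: 36068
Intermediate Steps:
h(s) = 1 + 2*s (h(s) = 6 + ((s + s) - 5) = 6 + (2*s - 5) = 6 + (-5 + 2*s) = 1 + 2*s)
E = 36797
M(b) = b³
E - M(h(4)) = 36797 - (1 + 2*4)³ = 36797 - (1 + 8)³ = 36797 - 1*9³ = 36797 - 1*729 = 36797 - 729 = 36068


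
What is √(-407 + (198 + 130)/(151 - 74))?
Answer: I*√2387847/77 ≈ 20.068*I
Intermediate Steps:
√(-407 + (198 + 130)/(151 - 74)) = √(-407 + 328/77) = √(-31011/77) = I*√2387847/77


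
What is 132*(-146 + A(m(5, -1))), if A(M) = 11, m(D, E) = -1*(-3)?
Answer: -17820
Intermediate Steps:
m(D, E) = 3
132*(-146 + A(m(5, -1))) = 132*(-146 + 11) = 132*(-135) = -17820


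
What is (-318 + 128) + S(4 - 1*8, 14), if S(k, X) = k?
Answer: -194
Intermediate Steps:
(-318 + 128) + S(4 - 1*8, 14) = (-318 + 128) + (4 - 1*8) = -190 + (4 - 8) = -190 - 4 = -194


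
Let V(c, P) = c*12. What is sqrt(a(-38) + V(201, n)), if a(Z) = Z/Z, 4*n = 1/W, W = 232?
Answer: sqrt(2413) ≈ 49.122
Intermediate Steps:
n = 1/928 (n = (1/4)/232 = (1/4)*(1/232) = 1/928 ≈ 0.0010776)
a(Z) = 1
V(c, P) = 12*c
sqrt(a(-38) + V(201, n)) = sqrt(1 + 12*201) = sqrt(1 + 2412) = sqrt(2413)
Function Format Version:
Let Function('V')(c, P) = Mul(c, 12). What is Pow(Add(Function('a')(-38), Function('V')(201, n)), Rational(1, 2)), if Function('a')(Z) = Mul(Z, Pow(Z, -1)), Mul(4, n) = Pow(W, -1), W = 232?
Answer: Pow(2413, Rational(1, 2)) ≈ 49.122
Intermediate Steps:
n = Rational(1, 928) (n = Mul(Rational(1, 4), Pow(232, -1)) = Mul(Rational(1, 4), Rational(1, 232)) = Rational(1, 928) ≈ 0.0010776)
Function('a')(Z) = 1
Function('V')(c, P) = Mul(12, c)
Pow(Add(Function('a')(-38), Function('V')(201, n)), Rational(1, 2)) = Pow(Add(1, Mul(12, 201)), Rational(1, 2)) = Pow(Add(1, 2412), Rational(1, 2)) = Pow(2413, Rational(1, 2))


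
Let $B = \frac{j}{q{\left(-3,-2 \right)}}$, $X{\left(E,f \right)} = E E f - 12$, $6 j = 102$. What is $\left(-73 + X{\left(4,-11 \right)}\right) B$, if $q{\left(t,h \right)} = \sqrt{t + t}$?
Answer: $\frac{1479 i \sqrt{6}}{2} \approx 1811.4 i$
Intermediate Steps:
$q{\left(t,h \right)} = \sqrt{2} \sqrt{t}$ ($q{\left(t,h \right)} = \sqrt{2 t} = \sqrt{2} \sqrt{t}$)
$j = 17$ ($j = \frac{1}{6} \cdot 102 = 17$)
$X{\left(E,f \right)} = -12 + f E^{2}$ ($X{\left(E,f \right)} = E^{2} f - 12 = f E^{2} - 12 = -12 + f E^{2}$)
$B = - \frac{17 i \sqrt{6}}{6}$ ($B = \frac{17}{\sqrt{2} \sqrt{-3}} = \frac{17}{\sqrt{2} i \sqrt{3}} = \frac{17}{i \sqrt{6}} = 17 \left(- \frac{i \sqrt{6}}{6}\right) = - \frac{17 i \sqrt{6}}{6} \approx - 6.9402 i$)
$\left(-73 + X{\left(4,-11 \right)}\right) B = \left(-73 - \left(12 + 11 \cdot 4^{2}\right)\right) \left(- \frac{17 i \sqrt{6}}{6}\right) = \left(-73 - 188\right) \left(- \frac{17 i \sqrt{6}}{6}\right) = - 261 \left(- \frac{17 i \sqrt{6}}{6}\right) = \frac{1479 i \sqrt{6}}{2}$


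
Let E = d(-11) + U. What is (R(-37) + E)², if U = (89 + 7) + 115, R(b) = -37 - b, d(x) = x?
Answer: 40000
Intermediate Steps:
U = 211 (U = 96 + 115 = 211)
E = 200 (E = -11 + 211 = 200)
(R(-37) + E)² = ((-37 - 1*(-37)) + 200)² = ((-37 + 37) + 200)² = (0 + 200)² = 200² = 40000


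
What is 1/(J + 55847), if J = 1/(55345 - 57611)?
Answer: 2266/126549301 ≈ 1.7906e-5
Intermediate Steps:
J = -1/2266 (J = 1/(-2266) = -1/2266 ≈ -0.00044131)
1/(J + 55847) = 1/(-1/2266 + 55847) = 1/(126549301/2266) = 2266/126549301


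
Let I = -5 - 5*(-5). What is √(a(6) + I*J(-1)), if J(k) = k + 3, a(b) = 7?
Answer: √47 ≈ 6.8557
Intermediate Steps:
J(k) = 3 + k
I = 20 (I = -5 + 25 = 20)
√(a(6) + I*J(-1)) = √(7 + 20*(3 - 1)) = √(7 + 20*2) = √(7 + 40) = √47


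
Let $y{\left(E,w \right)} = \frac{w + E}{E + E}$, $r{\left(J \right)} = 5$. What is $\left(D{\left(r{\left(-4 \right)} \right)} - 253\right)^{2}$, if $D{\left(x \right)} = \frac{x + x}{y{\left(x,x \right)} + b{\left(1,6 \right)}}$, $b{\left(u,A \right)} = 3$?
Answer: $\frac{251001}{4} \approx 62750.0$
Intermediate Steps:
$y{\left(E,w \right)} = \frac{E + w}{2 E}$
$D{\left(x \right)} = \frac{x}{2}$ ($D{\left(x \right)} = \frac{x + x}{\frac{x + x}{2 x} + 3} = \frac{2 x}{\frac{2 x}{2 x} + 3} = \frac{2 x}{1 + 3} = \frac{2 x}{4} = 2 x \frac{1}{4} = \frac{x}{2}$)
$\left(D{\left(r{\left(-4 \right)} \right)} - 253\right)^{2} = \left(\frac{1}{2} \cdot 5 - 253\right)^{2} = \left(\frac{5}{2} - 253\right)^{2} = \left(- \frac{501}{2}\right)^{2} = \frac{251001}{4}$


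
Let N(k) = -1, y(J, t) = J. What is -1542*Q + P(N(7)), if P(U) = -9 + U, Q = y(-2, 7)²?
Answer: -6178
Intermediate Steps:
Q = 4 (Q = (-2)² = 4)
-1542*Q + P(N(7)) = -1542*4 + (-9 - 1) = -6168 - 10 = -6178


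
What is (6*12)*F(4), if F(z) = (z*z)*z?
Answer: 4608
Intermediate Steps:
F(z) = z³ (F(z) = z²*z = z³)
(6*12)*F(4) = (6*12)*4³ = 72*64 = 4608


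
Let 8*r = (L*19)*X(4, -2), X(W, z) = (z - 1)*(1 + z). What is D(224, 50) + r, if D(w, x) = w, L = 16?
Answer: 338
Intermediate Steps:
X(W, z) = (1 + z)*(-1 + z) (X(W, z) = (-1 + z)*(1 + z) = (1 + z)*(-1 + z))
r = 114 (r = ((16*19)*(-1 + (-2)²))/8 = (304*(-1 + 4))/8 = (304*3)/8 = (⅛)*912 = 114)
D(224, 50) + r = 224 + 114 = 338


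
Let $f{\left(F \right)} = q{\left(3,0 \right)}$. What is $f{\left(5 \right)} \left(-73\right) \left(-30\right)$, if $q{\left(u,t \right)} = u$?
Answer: $6570$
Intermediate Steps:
$f{\left(F \right)} = 3$
$f{\left(5 \right)} \left(-73\right) \left(-30\right) = 3 \left(-73\right) \left(-30\right) = \left(-219\right) \left(-30\right) = 6570$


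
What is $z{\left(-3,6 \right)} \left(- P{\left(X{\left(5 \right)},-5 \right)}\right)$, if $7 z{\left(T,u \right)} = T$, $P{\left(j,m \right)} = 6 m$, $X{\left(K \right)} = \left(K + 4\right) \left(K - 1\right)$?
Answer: $- \frac{90}{7} \approx -12.857$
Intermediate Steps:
$X{\left(K \right)} = \left(-1 + K\right) \left(4 + K\right)$ ($X{\left(K \right)} = \left(4 + K\right) \left(-1 + K\right) = \left(-1 + K\right) \left(4 + K\right)$)
$z{\left(T,u \right)} = \frac{T}{7}$
$z{\left(-3,6 \right)} \left(- P{\left(X{\left(5 \right)},-5 \right)}\right) = \frac{1}{7} \left(-3\right) \left(- 6 \left(-5\right)\right) = - \frac{3 \left(\left(-1\right) \left(-30\right)\right)}{7} = \left(- \frac{3}{7}\right) 30 = - \frac{90}{7}$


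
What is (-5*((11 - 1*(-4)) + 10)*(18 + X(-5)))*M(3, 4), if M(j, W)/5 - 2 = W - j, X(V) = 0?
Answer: -33750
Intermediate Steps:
M(j, W) = 10 - 5*j + 5*W (M(j, W) = 10 + 5*(W - j) = 10 + (-5*j + 5*W) = 10 - 5*j + 5*W)
(-5*((11 - 1*(-4)) + 10)*(18 + X(-5)))*M(3, 4) = (-5*((11 - 1*(-4)) + 10)*(18 + 0))*(10 - 5*3 + 5*4) = (-5*((11 + 4) + 10)*18)*(10 - 15 + 20) = -5*(15 + 10)*18*15 = -125*18*15 = -5*450*15 = -2250*15 = -33750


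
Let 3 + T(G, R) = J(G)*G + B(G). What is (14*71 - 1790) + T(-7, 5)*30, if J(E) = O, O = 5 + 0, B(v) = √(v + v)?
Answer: -1936 + 30*I*√14 ≈ -1936.0 + 112.25*I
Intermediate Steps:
B(v) = √2*√v (B(v) = √(2*v) = √2*√v)
O = 5
J(E) = 5
T(G, R) = -3 + 5*G + √2*√G (T(G, R) = -3 + (5*G + √2*√G) = -3 + 5*G + √2*√G)
(14*71 - 1790) + T(-7, 5)*30 = (14*71 - 1790) + (-3 + 5*(-7) + √2*√(-7))*30 = (994 - 1790) + (-3 - 35 + √2*(I*√7))*30 = -796 + (-3 - 35 + I*√14)*30 = -796 + (-38 + I*√14)*30 = -796 + (-1140 + 30*I*√14) = -1936 + 30*I*√14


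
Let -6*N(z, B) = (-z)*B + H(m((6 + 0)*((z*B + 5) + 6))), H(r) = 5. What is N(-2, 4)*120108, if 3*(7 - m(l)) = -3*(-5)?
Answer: -260234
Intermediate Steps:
m(l) = 2 (m(l) = 7 - (-1)*(-5) = 7 - 1/3*15 = 7 - 5 = 2)
N(z, B) = -5/6 + B*z/6 (N(z, B) = -((-z)*B + 5)/6 = -(-B*z + 5)/6 = -(5 - B*z)/6 = -5/6 + B*z/6)
N(-2, 4)*120108 = (-5/6 + (1/6)*4*(-2))*120108 = (-5/6 - 4/3)*120108 = -13/6*120108 = -260234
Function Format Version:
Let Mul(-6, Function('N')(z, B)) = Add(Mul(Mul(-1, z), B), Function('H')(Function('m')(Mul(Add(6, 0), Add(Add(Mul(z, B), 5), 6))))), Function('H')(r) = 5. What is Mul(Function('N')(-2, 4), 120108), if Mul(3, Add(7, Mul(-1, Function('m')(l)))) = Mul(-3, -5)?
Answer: -260234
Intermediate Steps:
Function('m')(l) = 2 (Function('m')(l) = Add(7, Mul(Rational(-1, 3), Mul(-3, -5))) = Add(7, Mul(Rational(-1, 3), 15)) = Add(7, -5) = 2)
Function('N')(z, B) = Add(Rational(-5, 6), Mul(Rational(1, 6), B, z)) (Function('N')(z, B) = Mul(Rational(-1, 6), Add(Mul(Mul(-1, z), B), 5)) = Mul(Rational(-1, 6), Add(Mul(-1, B, z), 5)) = Mul(Rational(-1, 6), Add(5, Mul(-1, B, z))) = Add(Rational(-5, 6), Mul(Rational(1, 6), B, z)))
Mul(Function('N')(-2, 4), 120108) = Mul(Add(Rational(-5, 6), Mul(Rational(1, 6), 4, -2)), 120108) = Mul(Add(Rational(-5, 6), Rational(-4, 3)), 120108) = Mul(Rational(-13, 6), 120108) = -260234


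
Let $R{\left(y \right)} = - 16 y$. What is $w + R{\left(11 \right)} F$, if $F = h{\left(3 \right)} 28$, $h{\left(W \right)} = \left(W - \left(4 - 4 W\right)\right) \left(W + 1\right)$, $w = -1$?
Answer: $-216833$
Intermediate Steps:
$h{\left(W \right)} = \left(1 + W\right) \left(-4 + 5 W\right)$ ($h{\left(W \right)} = \left(W + \left(-4 + 4 W\right)\right) \left(1 + W\right) = \left(-4 + 5 W\right) \left(1 + W\right) = \left(1 + W\right) \left(-4 + 5 W\right)$)
$F = 1232$ ($F = \left(-4 + 3 + 5 \cdot 3^{2}\right) 28 = \left(-4 + 3 + 5 \cdot 9\right) 28 = \left(-4 + 3 + 45\right) 28 = 44 \cdot 28 = 1232$)
$w + R{\left(11 \right)} F = -1 + \left(-16\right) 11 \cdot 1232 = -1 - 216832 = -216833$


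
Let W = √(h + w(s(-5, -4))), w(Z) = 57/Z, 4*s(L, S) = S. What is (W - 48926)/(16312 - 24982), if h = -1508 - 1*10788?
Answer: 1439/255 - I*√12353/8670 ≈ 5.6431 - 0.012819*I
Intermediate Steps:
s(L, S) = S/4
h = -12296 (h = -1508 - 10788 = -12296)
W = I*√12353 (W = √(-12296 + 57/(((¼)*(-4)))) = √(-12296 + 57/(-1)) = √(-12296 + 57*(-1)) = √(-12296 - 57) = √(-12353) = I*√12353 ≈ 111.14*I)
(W - 48926)/(16312 - 24982) = (I*√12353 - 48926)/(16312 - 24982) = (-48926 + I*√12353)/(-8670) = (-48926 + I*√12353)*(-1/8670) = 1439/255 - I*√12353/8670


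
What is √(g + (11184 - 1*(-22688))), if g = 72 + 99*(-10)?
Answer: √32954 ≈ 181.53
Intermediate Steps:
g = -918 (g = 72 - 990 = -918)
√(g + (11184 - 1*(-22688))) = √(-918 + (11184 - 1*(-22688))) = √(-918 + (11184 + 22688)) = √(-918 + 33872) = √32954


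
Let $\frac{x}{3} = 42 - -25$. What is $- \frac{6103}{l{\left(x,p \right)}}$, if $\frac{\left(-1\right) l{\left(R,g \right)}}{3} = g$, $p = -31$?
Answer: $- \frac{6103}{93} \approx -65.624$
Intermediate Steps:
$x = 201$ ($x = 3 \left(42 - -25\right) = 3 \left(42 + 25\right) = 3 \cdot 67 = 201$)
$l{\left(R,g \right)} = - 3 g$
$- \frac{6103}{l{\left(x,p \right)}} = - \frac{6103}{\left(-3\right) \left(-31\right)} = - \frac{6103}{93}$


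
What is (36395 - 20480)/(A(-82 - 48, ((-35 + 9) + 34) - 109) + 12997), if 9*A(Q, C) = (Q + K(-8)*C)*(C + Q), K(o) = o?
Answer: -3183/881 ≈ -3.6129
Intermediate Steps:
A(Q, C) = (C + Q)*(Q - 8*C)/9 (A(Q, C) = ((Q - 8*C)*(C + Q))/9 = ((C + Q)*(Q - 8*C))/9 = (C + Q)*(Q - 8*C)/9)
(36395 - 20480)/(A(-82 - 48, ((-35 + 9) + 34) - 109) + 12997) = (36395 - 20480)/((-8*(((-35 + 9) + 34) - 109)²/9 + (-82 - 48)²/9 - 7*(((-35 + 9) + 34) - 109)*(-82 - 48)/9) + 12997) = 15915/((-8*((-26 + 34) - 109)²/9 + (⅑)*(-130)² - 7/9*((-26 + 34) - 109)*(-130)) + 12997) = 15915/((-8*(8 - 109)²/9 + (⅑)*16900 - 7/9*(8 - 109)*(-130)) + 12997) = 15915/((-8/9*(-101)² + 16900/9 - 7/9*(-101)*(-130)) + 12997) = 15915/((-8/9*10201 + 16900/9 - 91910/9) + 12997) = 15915/((-81608/9 + 16900/9 - 91910/9) + 12997) = 15915/(-17402 + 12997) = 15915/(-4405) = 15915*(-1/4405) = -3183/881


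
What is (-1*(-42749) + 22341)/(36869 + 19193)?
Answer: 32545/28031 ≈ 1.1610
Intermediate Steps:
(-1*(-42749) + 22341)/(36869 + 19193) = (42749 + 22341)/56062 = 65090*(1/56062) = 32545/28031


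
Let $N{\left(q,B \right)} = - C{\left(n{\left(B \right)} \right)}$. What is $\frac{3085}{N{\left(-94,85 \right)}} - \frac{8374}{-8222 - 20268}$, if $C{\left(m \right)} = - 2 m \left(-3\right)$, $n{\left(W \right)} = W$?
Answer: $- \frac{8362091}{1452990} \approx -5.7551$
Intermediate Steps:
$C{\left(m \right)} = 6 m$
$N{\left(q,B \right)} = - 6 B$
$\frac{3085}{N{\left(-94,85 \right)}} - \frac{8374}{-8222 - 20268} = \frac{3085}{\left(-6\right) 85} - \frac{8374}{-8222 - 20268} = \frac{3085}{-510} - \frac{8374}{-8222 - 20268} = 3085 \left(- \frac{1}{510}\right) - \frac{8374}{-28490} = - \frac{617}{102} - - \frac{4187}{14245} = - \frac{617}{102} + \frac{4187}{14245} = - \frac{8362091}{1452990}$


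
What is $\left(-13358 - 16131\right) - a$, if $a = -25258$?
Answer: $-4231$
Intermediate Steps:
$\left(-13358 - 16131\right) - a = \left(-13358 - 16131\right) - -25258 = \left(-13358 - 16131\right) + 25258 = -29489 + 25258 = -4231$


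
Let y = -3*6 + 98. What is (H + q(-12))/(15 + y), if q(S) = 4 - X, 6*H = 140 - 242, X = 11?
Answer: -24/95 ≈ -0.25263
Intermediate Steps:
H = -17 (H = (140 - 242)/6 = (⅙)*(-102) = -17)
q(S) = -7 (q(S) = 4 - 1*11 = 4 - 11 = -7)
y = 80 (y = -18 + 98 = 80)
(H + q(-12))/(15 + y) = (-17 - 7)/(15 + 80) = -24/95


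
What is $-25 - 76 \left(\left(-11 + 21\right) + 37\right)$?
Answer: $-3597$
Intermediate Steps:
$-25 - 76 \left(\left(-11 + 21\right) + 37\right) = -25 - 76 \left(10 + 37\right) = -25 - 3572 = -3597$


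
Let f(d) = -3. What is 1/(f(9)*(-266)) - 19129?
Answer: -15264941/798 ≈ -19129.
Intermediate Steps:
1/(f(9)*(-266)) - 19129 = 1/(-3*(-266)) - 19129 = 1/798 - 19129 = -15264941/798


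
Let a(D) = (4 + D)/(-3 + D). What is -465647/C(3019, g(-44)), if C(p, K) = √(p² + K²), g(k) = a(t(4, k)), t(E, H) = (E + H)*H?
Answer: -8990569*√574213920865/44170301605 ≈ -154.24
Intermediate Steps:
t(E, H) = H*(E + H)
a(D) = (4 + D)/(-3 + D)
g(k) = (4 + k*(4 + k))/(-3 + k*(4 + k))
C(p, K) = √(K² + p²)
-465647/C(3019, g(-44)) = -465647/√(((4 - 44*(4 - 44))/(-3 - 44*(4 - 44)))² + 3019²) = -465647/√(((4 - 44*(-40))/(-3 - 44*(-40)))² + 9114361) = -465647/√(((4 + 1760)/(-3 + 1760))² + 9114361) = -465647/√((1764/1757)² + 9114361) = -465647/√(((1/1757)*1764)² + 9114361) = -465647/√((252/251)² + 9114361) = -465647/√(63504/63001 + 9114361) = -465647*251*√574213920865/574213920865 = -8990569*√574213920865/44170301605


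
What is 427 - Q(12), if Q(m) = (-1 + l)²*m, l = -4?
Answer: 127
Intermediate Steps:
Q(m) = 25*m (Q(m) = (-1 - 4)²*m = (-5)²*m = 25*m)
427 - Q(12) = 427 - 25*12 = 427 - 1*300 = 427 - 300 = 127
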